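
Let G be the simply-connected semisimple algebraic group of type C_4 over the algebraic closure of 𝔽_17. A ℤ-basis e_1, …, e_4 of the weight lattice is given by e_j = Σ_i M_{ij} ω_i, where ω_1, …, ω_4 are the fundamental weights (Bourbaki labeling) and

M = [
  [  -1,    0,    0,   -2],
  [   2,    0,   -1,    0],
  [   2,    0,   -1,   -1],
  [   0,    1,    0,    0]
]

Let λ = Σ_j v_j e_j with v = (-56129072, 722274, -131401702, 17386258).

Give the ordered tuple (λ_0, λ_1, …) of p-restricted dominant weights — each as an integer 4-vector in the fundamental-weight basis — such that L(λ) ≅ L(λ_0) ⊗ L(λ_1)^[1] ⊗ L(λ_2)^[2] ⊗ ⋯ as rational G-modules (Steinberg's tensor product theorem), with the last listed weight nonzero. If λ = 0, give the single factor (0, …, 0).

ω-coordinates c = M·v, v = (-56129072, 722274, -131401702, 17386258):
  c_1 = -1*-56129072 + 0*722274 + 0*-131401702 + -2*17386258 = 21356556
  c_2 = 2*-56129072 + 0*722274 + -1*-131401702 + 0*17386258 = 19143558
  c_3 = 2*-56129072 + 0*722274 + -1*-131401702 + -1*17386258 = 1757300
  c_4 = 0*-56129072 + 1*722274 + 0*-131401702 + 0*17386258 = 722274
Base-17 expansion of each c_i:
  c_1 = 21356556 = 0·17^0 + 2·17^1 + 16·17^2 + 11·17^3 + 0·17^4 + 15·17^5
  c_2 = 19143558 = 11·17^0 + 11·17^1 + 8·17^2 + 3·17^3 + 8·17^4 + 13·17^5
  c_3 = 1757300 = 10·17^0 + 10·17^1 + 11·17^2 + 0·17^3 + 4·17^4 + 1·17^5
  c_4 = 722274 = 12·17^0 + 3·17^1 + 0·17^2 + 11·17^3 + 8·17^4
λ_0 = (0, 11, 10, 12)
λ_1 = (2, 11, 10, 3)
λ_2 = (16, 8, 11, 0)
λ_3 = (11, 3, 0, 11)
λ_4 = (0, 8, 4, 8)
λ_5 = (15, 13, 1, 0)

((0, 11, 10, 12), (2, 11, 10, 3), (16, 8, 11, 0), (11, 3, 0, 11), (0, 8, 4, 8), (15, 13, 1, 0))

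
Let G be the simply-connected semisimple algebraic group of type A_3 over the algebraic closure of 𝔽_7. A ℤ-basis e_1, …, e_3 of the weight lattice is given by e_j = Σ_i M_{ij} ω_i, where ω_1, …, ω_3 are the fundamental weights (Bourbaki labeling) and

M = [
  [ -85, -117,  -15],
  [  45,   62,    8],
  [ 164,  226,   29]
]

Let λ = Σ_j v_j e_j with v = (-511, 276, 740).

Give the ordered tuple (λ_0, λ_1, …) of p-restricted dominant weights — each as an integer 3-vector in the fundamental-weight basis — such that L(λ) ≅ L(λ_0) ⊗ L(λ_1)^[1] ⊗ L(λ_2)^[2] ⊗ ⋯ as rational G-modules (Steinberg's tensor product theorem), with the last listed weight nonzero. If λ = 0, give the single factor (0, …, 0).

In the fundamental-weight basis, λ has coordinates c = M·v (v = (-511, 276, 740)):
  c_1 = (-85)·(-511) + (-117)·(276) + (-15)·(740) = 43
  c_2 = (45)·(-511) + 62·276 + 8·740 = 37
  c_3 = (164)·(-511) + 226·276 + 29·740 = 32
Expand coordinatewise in base 7:
  c_1 = 43 = 1·7^0 + 6·7^1
  c_2 = 37 = 2·7^0 + 5·7^1
  c_3 = 32 = 4·7^0 + 4·7^1
Factor λ_0 = (1, 2, 4)
Factor λ_1 = (6, 5, 4)

((1, 2, 4), (6, 5, 4))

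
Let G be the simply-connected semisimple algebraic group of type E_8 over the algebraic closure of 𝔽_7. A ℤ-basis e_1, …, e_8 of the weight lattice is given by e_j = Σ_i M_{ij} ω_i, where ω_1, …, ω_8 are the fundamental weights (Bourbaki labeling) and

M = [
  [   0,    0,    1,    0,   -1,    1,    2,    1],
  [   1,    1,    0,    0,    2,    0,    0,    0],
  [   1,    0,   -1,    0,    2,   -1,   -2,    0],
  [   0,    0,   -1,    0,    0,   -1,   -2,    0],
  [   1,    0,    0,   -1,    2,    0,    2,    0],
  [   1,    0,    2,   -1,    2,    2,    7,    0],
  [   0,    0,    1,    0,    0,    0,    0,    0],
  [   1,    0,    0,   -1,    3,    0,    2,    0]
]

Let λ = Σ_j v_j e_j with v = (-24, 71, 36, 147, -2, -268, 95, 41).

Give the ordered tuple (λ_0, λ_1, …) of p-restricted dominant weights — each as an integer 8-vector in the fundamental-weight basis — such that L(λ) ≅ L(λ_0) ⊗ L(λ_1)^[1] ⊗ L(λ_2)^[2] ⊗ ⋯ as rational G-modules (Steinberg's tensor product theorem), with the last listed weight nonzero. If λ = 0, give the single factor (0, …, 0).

((1, 1, 0, 0, 1, 5, 1, 6), (0, 6, 2, 6, 2, 3, 5, 1))

Change of basis e → ω: c = M·v where v = (-24, 71, 36, 147, -2, -268, 95, 41):
  c_1 = (0)·(-24) + 0·71 + 1·36 + 0·147 + (-1)·(-2) + (1)·(-268) + 2·95 + 1·41 = 1
  c_2 = (1)·(-24) + 1·71 + 0·36 + 0·147 + (2)·(-2) + (0)·(-268) + 0·95 + 0·41 = 43
  c_3 = (1)·(-24) + 0·71 + (-1)·(36) + 0·147 + (2)·(-2) + (-1)·(-268) + (-2)·(95) + 0·41 = 14
  c_4 = (0)·(-24) + 0·71 + (-1)·(36) + 0·147 + (0)·(-2) + (-1)·(-268) + (-2)·(95) + 0·41 = 42
  c_5 = (1)·(-24) + 0·71 + 0·36 + (-1)·(147) + (2)·(-2) + (0)·(-268) + 2·95 + 0·41 = 15
  c_6 = (1)·(-24) + 0·71 + 2·36 + (-1)·(147) + (2)·(-2) + (2)·(-268) + 7·95 + 0·41 = 26
  c_7 = (0)·(-24) + 0·71 + 1·36 + 0·147 + (0)·(-2) + (0)·(-268) + 0·95 + 0·41 = 36
  c_8 = (1)·(-24) + 0·71 + 0·36 + (-1)·(147) + (3)·(-2) + (0)·(-268) + 2·95 + 0·41 = 13
Expand coordinatewise in base 7:
  c_1 = 1 = 1·7^0
  c_2 = 43 = 1·7^0 + 6·7^1
  c_3 = 14 = 0·7^0 + 2·7^1
  c_4 = 42 = 0·7^0 + 6·7^1
  c_5 = 15 = 1·7^0 + 2·7^1
  c_6 = 26 = 5·7^0 + 3·7^1
  c_7 = 36 = 1·7^0 + 5·7^1
  c_8 = 13 = 6·7^0 + 1·7^1
λ_0 = (1, 1, 0, 0, 1, 5, 1, 6)
λ_1 = (0, 6, 2, 6, 2, 3, 5, 1)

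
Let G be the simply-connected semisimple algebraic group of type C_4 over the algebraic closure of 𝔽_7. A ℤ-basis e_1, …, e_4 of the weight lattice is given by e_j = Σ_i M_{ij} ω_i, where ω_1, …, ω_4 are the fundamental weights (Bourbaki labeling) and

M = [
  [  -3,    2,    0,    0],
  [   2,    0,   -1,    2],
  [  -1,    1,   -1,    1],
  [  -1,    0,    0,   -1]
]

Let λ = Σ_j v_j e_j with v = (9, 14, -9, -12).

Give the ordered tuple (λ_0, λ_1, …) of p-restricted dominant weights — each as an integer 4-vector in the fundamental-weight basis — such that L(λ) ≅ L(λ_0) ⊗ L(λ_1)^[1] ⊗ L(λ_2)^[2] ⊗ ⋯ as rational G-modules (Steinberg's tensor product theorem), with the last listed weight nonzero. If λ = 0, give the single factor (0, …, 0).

ω-coordinates c = M·v, v = (9, 14, -9, -12):
  c_1 = -3*9 + 2*14 + 0*-9 + 0*-12 = 1
  c_2 = 2*9 + 0*14 + -1*-9 + 2*-12 = 3
  c_3 = -1*9 + 1*14 + -1*-9 + 1*-12 = 2
  c_4 = -1*9 + 0*14 + 0*-9 + -1*-12 = 3
Expand coordinatewise in base 7:
  c_1 = 1 = 1·7^0
  c_2 = 3 = 3·7^0
  c_3 = 2 = 2·7^0
  c_4 = 3 = 3·7^0
p-restricted factor λ_0 = (1, 3, 2, 3)

((1, 3, 2, 3),)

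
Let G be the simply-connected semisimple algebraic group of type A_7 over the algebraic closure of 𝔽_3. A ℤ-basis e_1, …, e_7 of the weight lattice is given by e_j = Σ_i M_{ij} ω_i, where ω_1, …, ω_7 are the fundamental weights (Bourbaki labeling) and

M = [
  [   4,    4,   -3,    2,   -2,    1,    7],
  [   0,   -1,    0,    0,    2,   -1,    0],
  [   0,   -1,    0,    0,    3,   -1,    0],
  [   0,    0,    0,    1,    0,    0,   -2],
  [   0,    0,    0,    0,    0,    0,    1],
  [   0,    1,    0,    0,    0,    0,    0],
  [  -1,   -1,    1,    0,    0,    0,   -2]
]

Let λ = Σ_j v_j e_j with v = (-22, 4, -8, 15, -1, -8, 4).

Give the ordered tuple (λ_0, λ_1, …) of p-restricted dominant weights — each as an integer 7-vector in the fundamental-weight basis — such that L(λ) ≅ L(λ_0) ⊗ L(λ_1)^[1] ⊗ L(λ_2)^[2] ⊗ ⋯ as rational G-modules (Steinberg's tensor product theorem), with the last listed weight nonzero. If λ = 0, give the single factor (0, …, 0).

Compute c_i = Σ_j M_{ij} v_j with v = (-22, 4, -8, 15, -1, -8, 4):
  c_1 = (4)·(-22) + (4)·(4) + (-3)·(-8) + (2)·(15) + (-2)·(-1) + (1)·(-8) + (7)·(4) = 4
  c_2 = (0)·(-22) + (-1)·(4) + (0)·(-8) + (0)·(15) + (2)·(-1) + (-1)·(-8) + (0)·(4) = 2
  c_3 = (0)·(-22) + (-1)·(4) + (0)·(-8) + (0)·(15) + (3)·(-1) + (-1)·(-8) + (0)·(4) = 1
  c_4 = (0)·(-22) + (0)·(4) + (0)·(-8) + (1)·(15) + (0)·(-1) + (0)·(-8) + (-2)·(4) = 7
  c_5 = (0)·(-22) + (0)·(4) + (0)·(-8) + (0)·(15) + (0)·(-1) + (0)·(-8) + (1)·(4) = 4
  c_6 = (0)·(-22) + (1)·(4) + (0)·(-8) + (0)·(15) + (0)·(-1) + (0)·(-8) + (0)·(4) = 4
  c_7 = (-1)·(-22) + (-1)·(4) + (1)·(-8) + (0)·(15) + (0)·(-1) + (0)·(-8) + (-2)·(4) = 2
Expand coordinatewise in base 3:
  c_1 = 4 = 1·3^0 + 1·3^1
  c_2 = 2 = 2·3^0
  c_3 = 1 = 1·3^0
  c_4 = 7 = 1·3^0 + 2·3^1
  c_5 = 4 = 1·3^0 + 1·3^1
  c_6 = 4 = 1·3^0 + 1·3^1
  c_7 = 2 = 2·3^0
λ_0 = (1, 2, 1, 1, 1, 1, 2)
λ_1 = (1, 0, 0, 2, 1, 1, 0)

((1, 2, 1, 1, 1, 1, 2), (1, 0, 0, 2, 1, 1, 0))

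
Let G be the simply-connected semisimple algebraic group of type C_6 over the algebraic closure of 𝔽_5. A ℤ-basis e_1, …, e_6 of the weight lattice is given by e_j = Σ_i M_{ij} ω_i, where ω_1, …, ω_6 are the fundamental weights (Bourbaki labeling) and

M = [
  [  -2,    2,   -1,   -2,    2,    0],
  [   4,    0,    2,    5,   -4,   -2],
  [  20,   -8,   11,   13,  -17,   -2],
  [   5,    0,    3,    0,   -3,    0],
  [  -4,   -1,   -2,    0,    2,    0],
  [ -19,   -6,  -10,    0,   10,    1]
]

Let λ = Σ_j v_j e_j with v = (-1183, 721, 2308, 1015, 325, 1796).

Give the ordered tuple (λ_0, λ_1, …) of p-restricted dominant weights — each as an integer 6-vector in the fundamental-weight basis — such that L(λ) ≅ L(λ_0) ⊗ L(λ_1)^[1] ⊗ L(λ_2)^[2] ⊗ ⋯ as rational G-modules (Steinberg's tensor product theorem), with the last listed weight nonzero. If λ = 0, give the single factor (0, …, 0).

((0, 2, 3, 4, 0, 2), (4, 3, 2, 1, 4, 3), (4, 2, 1, 1, 1, 4))

ω-coordinates c = M·v, v = (-1183, 721, 2308, 1015, 325, 1796):
  c_1 = (-2)·(-1183) + 2·721 + (-1)·(2308) + (-2)·(1015) + 2·325 + 0·1796 = 120
  c_2 = (4)·(-1183) + 0·721 + 2·2308 + 5·1015 + (-4)·(325) + (-2)·(1796) = 67
  c_3 = (20)·(-1183) + (-8)·(721) + 11·2308 + 13·1015 + (-17)·(325) + (-2)·(1796) = 38
  c_4 = (5)·(-1183) + 0·721 + 3·2308 + 0·1015 + (-3)·(325) + 0·1796 = 34
  c_5 = (-4)·(-1183) + (-1)·(721) + (-2)·(2308) + 0·1015 + 2·325 + 0·1796 = 45
  c_6 = (-19)·(-1183) + (-6)·(721) + (-10)·(2308) + 0·1015 + 10·325 + 1·1796 = 117
p = 5; digits c_i = Σ_j d_{ij}·5^j, 0 ≤ d_{ij} < 5:
  c_1 = 120 = 0·5^0 + 4·5^1 + 4·5^2
  c_2 = 67 = 2·5^0 + 3·5^1 + 2·5^2
  c_3 = 38 = 3·5^0 + 2·5^1 + 1·5^2
  c_4 = 34 = 4·5^0 + 1·5^1 + 1·5^2
  c_5 = 45 = 0·5^0 + 4·5^1 + 1·5^2
  c_6 = 117 = 2·5^0 + 3·5^1 + 4·5^2
λ_0 = (0, 2, 3, 4, 0, 2)
λ_1 = (4, 3, 2, 1, 4, 3)
λ_2 = (4, 2, 1, 1, 1, 4)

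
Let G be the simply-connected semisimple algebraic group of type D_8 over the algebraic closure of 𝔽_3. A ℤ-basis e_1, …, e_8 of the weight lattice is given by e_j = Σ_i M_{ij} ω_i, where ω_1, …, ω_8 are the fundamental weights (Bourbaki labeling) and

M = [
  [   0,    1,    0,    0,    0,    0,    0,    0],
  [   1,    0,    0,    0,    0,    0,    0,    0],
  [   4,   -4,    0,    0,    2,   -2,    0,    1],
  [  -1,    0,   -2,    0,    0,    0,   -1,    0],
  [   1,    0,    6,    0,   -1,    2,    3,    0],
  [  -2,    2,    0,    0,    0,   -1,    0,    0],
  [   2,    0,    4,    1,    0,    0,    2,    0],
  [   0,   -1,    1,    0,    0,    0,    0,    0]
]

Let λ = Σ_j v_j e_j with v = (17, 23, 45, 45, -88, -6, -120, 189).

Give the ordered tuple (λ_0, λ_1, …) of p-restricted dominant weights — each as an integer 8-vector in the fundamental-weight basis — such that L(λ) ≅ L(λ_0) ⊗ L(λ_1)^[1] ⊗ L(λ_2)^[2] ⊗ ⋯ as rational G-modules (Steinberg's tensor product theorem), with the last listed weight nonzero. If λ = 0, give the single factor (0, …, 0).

ω-coordinates c = M·v, v = (17, 23, 45, 45, -88, -6, -120, 189):
  c_1 = 0*17 + 1*23 + 0*45 + 0*45 + 0*-88 + 0*-6 + 0*-120 + 0*189 = 23
  c_2 = 1*17 + 0*23 + 0*45 + 0*45 + 0*-88 + 0*-6 + 0*-120 + 0*189 = 17
  c_3 = 4*17 + -4*23 + 0*45 + 0*45 + 2*-88 + -2*-6 + 0*-120 + 1*189 = 1
  c_4 = -1*17 + 0*23 + -2*45 + 0*45 + 0*-88 + 0*-6 + -1*-120 + 0*189 = 13
  c_5 = 1*17 + 0*23 + 6*45 + 0*45 + -1*-88 + 2*-6 + 3*-120 + 0*189 = 3
  c_6 = -2*17 + 2*23 + 0*45 + 0*45 + 0*-88 + -1*-6 + 0*-120 + 0*189 = 18
  c_7 = 2*17 + 0*23 + 4*45 + 1*45 + 0*-88 + 0*-6 + 2*-120 + 0*189 = 19
  c_8 = 0*17 + -1*23 + 1*45 + 0*45 + 0*-88 + 0*-6 + 0*-120 + 0*189 = 22
Expand coordinatewise in base 3:
  c_1 = 23 = 2·3^0 + 1·3^1 + 2·3^2
  c_2 = 17 = 2·3^0 + 2·3^1 + 1·3^2
  c_3 = 1 = 1·3^0
  c_4 = 13 = 1·3^0 + 1·3^1 + 1·3^2
  c_5 = 3 = 0·3^0 + 1·3^1
  c_6 = 18 = 0·3^0 + 0·3^1 + 2·3^2
  c_7 = 19 = 1·3^0 + 0·3^1 + 2·3^2
  c_8 = 22 = 1·3^0 + 1·3^1 + 2·3^2
Factor λ_0 = (2, 2, 1, 1, 0, 0, 1, 1)
Factor λ_1 = (1, 2, 0, 1, 1, 0, 0, 1)
Factor λ_2 = (2, 1, 0, 1, 0, 2, 2, 2)

((2, 2, 1, 1, 0, 0, 1, 1), (1, 2, 0, 1, 1, 0, 0, 1), (2, 1, 0, 1, 0, 2, 2, 2))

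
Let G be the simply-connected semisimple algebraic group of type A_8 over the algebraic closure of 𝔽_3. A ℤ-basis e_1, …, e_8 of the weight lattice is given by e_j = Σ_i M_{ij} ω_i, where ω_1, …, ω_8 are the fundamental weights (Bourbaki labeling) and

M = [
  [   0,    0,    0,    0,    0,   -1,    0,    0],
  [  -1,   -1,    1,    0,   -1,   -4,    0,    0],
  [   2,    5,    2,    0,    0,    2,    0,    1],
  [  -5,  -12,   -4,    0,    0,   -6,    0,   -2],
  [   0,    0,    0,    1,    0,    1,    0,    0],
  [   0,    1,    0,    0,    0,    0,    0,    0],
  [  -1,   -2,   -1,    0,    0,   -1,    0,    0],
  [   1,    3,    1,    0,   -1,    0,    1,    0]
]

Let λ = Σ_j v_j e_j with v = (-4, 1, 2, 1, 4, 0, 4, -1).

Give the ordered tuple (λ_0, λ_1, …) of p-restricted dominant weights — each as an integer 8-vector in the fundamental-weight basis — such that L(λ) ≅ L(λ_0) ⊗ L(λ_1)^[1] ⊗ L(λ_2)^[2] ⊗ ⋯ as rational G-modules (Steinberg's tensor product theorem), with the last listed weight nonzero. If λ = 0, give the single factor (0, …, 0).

((0, 1, 0, 2, 1, 1, 0, 1),)

Change of basis e → ω: c = M·v where v = (-4, 1, 2, 1, 4, 0, 4, -1):
  c_1 = (0)·(-4) + 0·1 + 0·2 + 0·1 + 0·4 + (-1)·(0) + 0·4 + (0)·(-1) = 0
  c_2 = (-1)·(-4) + (-1)·(1) + 1·2 + 0·1 + (-1)·(4) + (-4)·(0) + 0·4 + (0)·(-1) = 1
  c_3 = (2)·(-4) + 5·1 + 2·2 + 0·1 + 0·4 + 2·0 + 0·4 + (1)·(-1) = 0
  c_4 = (-5)·(-4) + (-12)·(1) + (-4)·(2) + 0·1 + 0·4 + (-6)·(0) + 0·4 + (-2)·(-1) = 2
  c_5 = (0)·(-4) + 0·1 + 0·2 + 1·1 + 0·4 + 1·0 + 0·4 + (0)·(-1) = 1
  c_6 = (0)·(-4) + 1·1 + 0·2 + 0·1 + 0·4 + 0·0 + 0·4 + (0)·(-1) = 1
  c_7 = (-1)·(-4) + (-2)·(1) + (-1)·(2) + 0·1 + 0·4 + (-1)·(0) + 0·4 + (0)·(-1) = 0
  c_8 = (1)·(-4) + 3·1 + 1·2 + 0·1 + (-1)·(4) + 0·0 + 1·4 + (0)·(-1) = 1
Writing each c_i in base p = 3:
  c_1 = 0
  c_2 = 1 = 1·3^0
  c_3 = 0
  c_4 = 2 = 2·3^0
  c_5 = 1 = 1·3^0
  c_6 = 1 = 1·3^0
  c_7 = 0
  c_8 = 1 = 1·3^0
p-restricted factor λ_0 = (0, 1, 0, 2, 1, 1, 0, 1)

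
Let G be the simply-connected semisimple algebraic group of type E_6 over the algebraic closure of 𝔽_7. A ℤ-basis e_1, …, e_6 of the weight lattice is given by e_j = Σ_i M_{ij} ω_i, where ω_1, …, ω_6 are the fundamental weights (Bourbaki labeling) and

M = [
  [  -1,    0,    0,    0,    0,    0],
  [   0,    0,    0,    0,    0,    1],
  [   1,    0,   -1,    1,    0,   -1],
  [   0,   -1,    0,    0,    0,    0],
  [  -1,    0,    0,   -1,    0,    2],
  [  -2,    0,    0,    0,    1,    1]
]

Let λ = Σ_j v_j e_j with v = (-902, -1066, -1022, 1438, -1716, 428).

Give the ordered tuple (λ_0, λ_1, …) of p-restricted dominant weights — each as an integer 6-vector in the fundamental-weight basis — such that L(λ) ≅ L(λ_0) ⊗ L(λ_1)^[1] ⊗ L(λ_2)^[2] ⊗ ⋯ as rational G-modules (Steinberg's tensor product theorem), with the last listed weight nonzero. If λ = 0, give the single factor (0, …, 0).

ω-coordinates c = M·v, v = (-902, -1066, -1022, 1438, -1716, 428):
  c_1 = (-1)·(-902) + (0)·(-1066) + (0)·(-1022) + (0)·(1438) + (0)·(-1716) + (0)·(428) = 902
  c_2 = (0)·(-902) + (0)·(-1066) + (0)·(-1022) + (0)·(1438) + (0)·(-1716) + (1)·(428) = 428
  c_3 = (1)·(-902) + (0)·(-1066) + (-1)·(-1022) + (1)·(1438) + (0)·(-1716) + (-1)·(428) = 1130
  c_4 = (0)·(-902) + (-1)·(-1066) + (0)·(-1022) + (0)·(1438) + (0)·(-1716) + (0)·(428) = 1066
  c_5 = (-1)·(-902) + (0)·(-1066) + (0)·(-1022) + (-1)·(1438) + (0)·(-1716) + (2)·(428) = 320
  c_6 = (-2)·(-902) + (0)·(-1066) + (0)·(-1022) + (0)·(1438) + (1)·(-1716) + (1)·(428) = 516
Expand coordinatewise in base 7:
  c_1 = 902 = 6·7^0 + 2·7^1 + 4·7^2 + 2·7^3
  c_2 = 428 = 1·7^0 + 5·7^1 + 1·7^2 + 1·7^3
  c_3 = 1130 = 3·7^0 + 0·7^1 + 2·7^2 + 3·7^3
  c_4 = 1066 = 2·7^0 + 5·7^1 + 0·7^2 + 3·7^3
  c_5 = 320 = 5·7^0 + 3·7^1 + 6·7^2
  c_6 = 516 = 5·7^0 + 3·7^1 + 3·7^2 + 1·7^3
p-restricted factor λ_0 = (6, 1, 3, 2, 5, 5)
p-restricted factor λ_1 = (2, 5, 0, 5, 3, 3)
p-restricted factor λ_2 = (4, 1, 2, 0, 6, 3)
p-restricted factor λ_3 = (2, 1, 3, 3, 0, 1)

((6, 1, 3, 2, 5, 5), (2, 5, 0, 5, 3, 3), (4, 1, 2, 0, 6, 3), (2, 1, 3, 3, 0, 1))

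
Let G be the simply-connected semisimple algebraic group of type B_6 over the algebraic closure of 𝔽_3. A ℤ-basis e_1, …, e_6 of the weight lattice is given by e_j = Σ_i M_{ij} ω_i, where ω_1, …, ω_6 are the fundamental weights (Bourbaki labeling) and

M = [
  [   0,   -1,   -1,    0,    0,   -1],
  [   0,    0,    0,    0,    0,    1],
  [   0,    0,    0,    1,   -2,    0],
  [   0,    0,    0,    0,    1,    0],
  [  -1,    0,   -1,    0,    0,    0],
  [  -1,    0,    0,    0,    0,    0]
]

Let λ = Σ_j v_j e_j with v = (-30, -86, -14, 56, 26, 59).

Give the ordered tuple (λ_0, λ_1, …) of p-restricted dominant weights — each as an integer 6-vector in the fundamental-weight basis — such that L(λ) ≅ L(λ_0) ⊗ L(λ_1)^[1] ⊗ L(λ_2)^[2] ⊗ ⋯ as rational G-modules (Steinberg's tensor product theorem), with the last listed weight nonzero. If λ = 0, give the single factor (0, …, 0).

ω-coordinates c = M·v, v = (-30, -86, -14, 56, 26, 59):
  c_1 = (0)·(-30) + (-1)·(-86) + (-1)·(-14) + (0)·(56) + (0)·(26) + (-1)·(59) = 41
  c_2 = (0)·(-30) + (0)·(-86) + (0)·(-14) + (0)·(56) + (0)·(26) + (1)·(59) = 59
  c_3 = (0)·(-30) + (0)·(-86) + (0)·(-14) + (1)·(56) + (-2)·(26) + (0)·(59) = 4
  c_4 = (0)·(-30) + (0)·(-86) + (0)·(-14) + (0)·(56) + (1)·(26) + (0)·(59) = 26
  c_5 = (-1)·(-30) + (0)·(-86) + (-1)·(-14) + (0)·(56) + (0)·(26) + (0)·(59) = 44
  c_6 = (-1)·(-30) + (0)·(-86) + (0)·(-14) + (0)·(56) + (0)·(26) + (0)·(59) = 30
Expand coordinatewise in base 3:
  c_1 = 41 = 2·3^0 + 1·3^1 + 1·3^2 + 1·3^3
  c_2 = 59 = 2·3^0 + 1·3^1 + 0·3^2 + 2·3^3
  c_3 = 4 = 1·3^0 + 1·3^1
  c_4 = 26 = 2·3^0 + 2·3^1 + 2·3^2
  c_5 = 44 = 2·3^0 + 2·3^1 + 1·3^2 + 1·3^3
  c_6 = 30 = 0·3^0 + 1·3^1 + 0·3^2 + 1·3^3
λ_0 = (2, 2, 1, 2, 2, 0)
λ_1 = (1, 1, 1, 2, 2, 1)
λ_2 = (1, 0, 0, 2, 1, 0)
λ_3 = (1, 2, 0, 0, 1, 1)

((2, 2, 1, 2, 2, 0), (1, 1, 1, 2, 2, 1), (1, 0, 0, 2, 1, 0), (1, 2, 0, 0, 1, 1))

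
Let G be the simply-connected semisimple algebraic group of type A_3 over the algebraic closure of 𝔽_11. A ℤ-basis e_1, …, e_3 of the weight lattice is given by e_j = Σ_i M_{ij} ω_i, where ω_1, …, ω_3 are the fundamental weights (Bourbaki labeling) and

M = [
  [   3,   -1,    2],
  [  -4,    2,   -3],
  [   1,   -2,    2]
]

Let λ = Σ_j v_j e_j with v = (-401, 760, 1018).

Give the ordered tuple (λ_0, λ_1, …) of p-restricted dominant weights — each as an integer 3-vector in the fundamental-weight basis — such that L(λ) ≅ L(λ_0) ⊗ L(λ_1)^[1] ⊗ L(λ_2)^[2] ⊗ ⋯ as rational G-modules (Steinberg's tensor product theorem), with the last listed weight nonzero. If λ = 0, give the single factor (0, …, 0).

((7, 4, 5), (6, 6, 10))

Converting to the ω-basis (c_i = row i of M dotted with v = (-401, 760, 1018)):
  c_1 = 3*-401 + -1*760 + 2*1018 = 73
  c_2 = -4*-401 + 2*760 + -3*1018 = 70
  c_3 = 1*-401 + -2*760 + 2*1018 = 115
Base-11 expansion of each c_i:
  c_1 = 73 = 7·11^0 + 6·11^1
  c_2 = 70 = 4·11^0 + 6·11^1
  c_3 = 115 = 5·11^0 + 10·11^1
λ_0 = (7, 4, 5)
λ_1 = (6, 6, 10)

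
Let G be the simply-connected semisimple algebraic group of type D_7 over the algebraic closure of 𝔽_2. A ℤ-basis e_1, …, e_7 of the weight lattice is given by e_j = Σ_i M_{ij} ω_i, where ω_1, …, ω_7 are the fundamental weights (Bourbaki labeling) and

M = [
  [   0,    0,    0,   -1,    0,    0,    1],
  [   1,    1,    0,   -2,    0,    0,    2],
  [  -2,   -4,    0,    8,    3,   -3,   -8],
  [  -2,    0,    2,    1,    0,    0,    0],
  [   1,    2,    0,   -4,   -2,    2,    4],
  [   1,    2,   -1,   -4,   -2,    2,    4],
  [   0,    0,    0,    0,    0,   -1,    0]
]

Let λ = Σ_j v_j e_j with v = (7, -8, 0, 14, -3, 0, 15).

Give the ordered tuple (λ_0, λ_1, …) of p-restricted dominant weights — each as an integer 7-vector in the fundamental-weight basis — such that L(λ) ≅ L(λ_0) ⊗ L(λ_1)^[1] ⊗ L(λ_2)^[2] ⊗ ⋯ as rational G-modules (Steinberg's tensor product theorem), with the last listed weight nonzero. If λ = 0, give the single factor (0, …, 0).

Change of basis e → ω: c = M·v where v = (7, -8, 0, 14, -3, 0, 15):
  c_1 = (0)·(7) + (0)·(-8) + (0)·(0) + (-1)·(14) + (0)·(-3) + (0)·(0) + (1)·(15) = 1
  c_2 = (1)·(7) + (1)·(-8) + (0)·(0) + (-2)·(14) + (0)·(-3) + (0)·(0) + (2)·(15) = 1
  c_3 = (-2)·(7) + (-4)·(-8) + (0)·(0) + (8)·(14) + (3)·(-3) + (-3)·(0) + (-8)·(15) = 1
  c_4 = (-2)·(7) + (0)·(-8) + (2)·(0) + (1)·(14) + (0)·(-3) + (0)·(0) + (0)·(15) = 0
  c_5 = (1)·(7) + (2)·(-8) + (0)·(0) + (-4)·(14) + (-2)·(-3) + (2)·(0) + (4)·(15) = 1
  c_6 = (1)·(7) + (2)·(-8) + (-1)·(0) + (-4)·(14) + (-2)·(-3) + (2)·(0) + (4)·(15) = 1
  c_7 = (0)·(7) + (0)·(-8) + (0)·(0) + (0)·(14) + (0)·(-3) + (-1)·(0) + (0)·(15) = 0
p = 2; digits c_i = Σ_j d_{ij}·2^j, 0 ≤ d_{ij} < 2:
  c_1 = 1 = 1·2^0
  c_2 = 1 = 1·2^0
  c_3 = 1 = 1·2^0
  c_4 = 0
  c_5 = 1 = 1·2^0
  c_6 = 1 = 1·2^0
  c_7 = 0
Factor λ_0 = (1, 1, 1, 0, 1, 1, 0)

((1, 1, 1, 0, 1, 1, 0),)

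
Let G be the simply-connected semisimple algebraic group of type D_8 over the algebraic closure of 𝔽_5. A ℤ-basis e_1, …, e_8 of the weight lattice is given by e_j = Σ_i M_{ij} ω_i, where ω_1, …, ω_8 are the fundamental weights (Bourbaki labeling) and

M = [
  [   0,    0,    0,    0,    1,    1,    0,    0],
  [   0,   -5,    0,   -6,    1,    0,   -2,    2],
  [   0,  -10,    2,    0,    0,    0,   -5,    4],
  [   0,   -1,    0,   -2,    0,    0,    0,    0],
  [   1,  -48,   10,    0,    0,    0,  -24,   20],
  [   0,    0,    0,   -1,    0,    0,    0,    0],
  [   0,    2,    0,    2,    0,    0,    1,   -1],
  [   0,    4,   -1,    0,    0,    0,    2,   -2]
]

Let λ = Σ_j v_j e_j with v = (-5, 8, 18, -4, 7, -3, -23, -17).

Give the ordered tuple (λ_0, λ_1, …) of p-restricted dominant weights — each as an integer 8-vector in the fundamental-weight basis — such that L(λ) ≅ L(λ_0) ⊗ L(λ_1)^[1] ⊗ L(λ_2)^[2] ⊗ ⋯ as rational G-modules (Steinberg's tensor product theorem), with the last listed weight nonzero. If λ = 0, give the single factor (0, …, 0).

((4, 3, 3, 0, 3, 4, 2, 2),)

In the fundamental-weight basis, λ has coordinates c = M·v (v = (-5, 8, 18, -4, 7, -3, -23, -17)):
  c_1 = (0)·(-5) + (0)·(8) + (0)·(18) + (0)·(-4) + (1)·(7) + (1)·(-3) + (0)·(-23) + (0)·(-17) = 4
  c_2 = (0)·(-5) + (-5)·(8) + (0)·(18) + (-6)·(-4) + (1)·(7) + (0)·(-3) + (-2)·(-23) + (2)·(-17) = 3
  c_3 = (0)·(-5) + (-10)·(8) + (2)·(18) + (0)·(-4) + (0)·(7) + (0)·(-3) + (-5)·(-23) + (4)·(-17) = 3
  c_4 = (0)·(-5) + (-1)·(8) + (0)·(18) + (-2)·(-4) + (0)·(7) + (0)·(-3) + (0)·(-23) + (0)·(-17) = 0
  c_5 = (1)·(-5) + (-48)·(8) + (10)·(18) + (0)·(-4) + (0)·(7) + (0)·(-3) + (-24)·(-23) + (20)·(-17) = 3
  c_6 = (0)·(-5) + (0)·(8) + (0)·(18) + (-1)·(-4) + (0)·(7) + (0)·(-3) + (0)·(-23) + (0)·(-17) = 4
  c_7 = (0)·(-5) + (2)·(8) + (0)·(18) + (2)·(-4) + (0)·(7) + (0)·(-3) + (1)·(-23) + (-1)·(-17) = 2
  c_8 = (0)·(-5) + (4)·(8) + (-1)·(18) + (0)·(-4) + (0)·(7) + (0)·(-3) + (2)·(-23) + (-2)·(-17) = 2
Base-5 expansion of each c_i:
  c_1 = 4 = 4·5^0
  c_2 = 3 = 3·5^0
  c_3 = 3 = 3·5^0
  c_4 = 0
  c_5 = 3 = 3·5^0
  c_6 = 4 = 4·5^0
  c_7 = 2 = 2·5^0
  c_8 = 2 = 2·5^0
λ_0 = (4, 3, 3, 0, 3, 4, 2, 2)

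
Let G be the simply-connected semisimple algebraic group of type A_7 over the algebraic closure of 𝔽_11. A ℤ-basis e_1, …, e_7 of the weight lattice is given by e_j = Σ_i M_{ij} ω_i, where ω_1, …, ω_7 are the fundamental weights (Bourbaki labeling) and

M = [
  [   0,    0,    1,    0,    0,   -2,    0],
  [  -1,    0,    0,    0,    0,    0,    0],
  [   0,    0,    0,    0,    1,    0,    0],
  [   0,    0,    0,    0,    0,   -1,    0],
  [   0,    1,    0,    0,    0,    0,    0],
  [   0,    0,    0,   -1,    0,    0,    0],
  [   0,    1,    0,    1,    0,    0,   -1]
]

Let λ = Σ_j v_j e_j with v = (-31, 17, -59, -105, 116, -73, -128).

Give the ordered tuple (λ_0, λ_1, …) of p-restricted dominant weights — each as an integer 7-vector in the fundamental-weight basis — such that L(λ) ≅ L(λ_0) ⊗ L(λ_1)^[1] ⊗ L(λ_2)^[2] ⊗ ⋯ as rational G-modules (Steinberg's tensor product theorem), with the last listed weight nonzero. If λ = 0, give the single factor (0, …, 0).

((10, 9, 6, 7, 6, 6, 7), (7, 2, 10, 6, 1, 9, 3))

Compute c_i = Σ_j M_{ij} v_j with v = (-31, 17, -59, -105, 116, -73, -128):
  c_1 = (0)·(-31) + 0·17 + (1)·(-59) + (0)·(-105) + 0·116 + (-2)·(-73) + (0)·(-128) = 87
  c_2 = (-1)·(-31) + 0·17 + (0)·(-59) + (0)·(-105) + 0·116 + (0)·(-73) + (0)·(-128) = 31
  c_3 = (0)·(-31) + 0·17 + (0)·(-59) + (0)·(-105) + 1·116 + (0)·(-73) + (0)·(-128) = 116
  c_4 = (0)·(-31) + 0·17 + (0)·(-59) + (0)·(-105) + 0·116 + (-1)·(-73) + (0)·(-128) = 73
  c_5 = (0)·(-31) + 1·17 + (0)·(-59) + (0)·(-105) + 0·116 + (0)·(-73) + (0)·(-128) = 17
  c_6 = (0)·(-31) + 0·17 + (0)·(-59) + (-1)·(-105) + 0·116 + (0)·(-73) + (0)·(-128) = 105
  c_7 = (0)·(-31) + 1·17 + (0)·(-59) + (1)·(-105) + 0·116 + (0)·(-73) + (-1)·(-128) = 40
Base-11 expansion of each c_i:
  c_1 = 87 = 10·11^0 + 7·11^1
  c_2 = 31 = 9·11^0 + 2·11^1
  c_3 = 116 = 6·11^0 + 10·11^1
  c_4 = 73 = 7·11^0 + 6·11^1
  c_5 = 17 = 6·11^0 + 1·11^1
  c_6 = 105 = 6·11^0 + 9·11^1
  c_7 = 40 = 7·11^0 + 3·11^1
λ_0 = (10, 9, 6, 7, 6, 6, 7)
λ_1 = (7, 2, 10, 6, 1, 9, 3)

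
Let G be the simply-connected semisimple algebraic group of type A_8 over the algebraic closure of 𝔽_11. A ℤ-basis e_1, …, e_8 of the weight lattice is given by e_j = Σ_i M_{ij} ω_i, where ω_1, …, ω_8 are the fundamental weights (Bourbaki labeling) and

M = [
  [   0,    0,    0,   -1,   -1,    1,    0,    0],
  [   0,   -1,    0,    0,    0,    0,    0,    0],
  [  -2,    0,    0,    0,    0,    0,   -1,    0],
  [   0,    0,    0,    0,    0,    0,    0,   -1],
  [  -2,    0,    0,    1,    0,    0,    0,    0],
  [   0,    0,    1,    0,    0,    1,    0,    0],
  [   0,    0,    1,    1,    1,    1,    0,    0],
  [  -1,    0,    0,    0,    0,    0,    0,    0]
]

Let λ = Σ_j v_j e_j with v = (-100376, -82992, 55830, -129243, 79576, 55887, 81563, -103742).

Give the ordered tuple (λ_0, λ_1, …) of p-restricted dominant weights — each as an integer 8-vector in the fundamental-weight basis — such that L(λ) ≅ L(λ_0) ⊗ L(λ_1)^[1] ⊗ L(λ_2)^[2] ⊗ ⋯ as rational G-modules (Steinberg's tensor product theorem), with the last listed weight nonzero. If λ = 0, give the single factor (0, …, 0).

((9, 8, 4, 1, 9, 1, 10, 1), (3, 9, 0, 4, 10, 3, 8, 6), (3, 3, 6, 10, 7, 10, 6, 4), (2, 7, 1, 0, 9, 6, 2, 9), (7, 5, 8, 7, 4, 7, 4, 6))

Converting to the ω-basis (c_i = row i of M dotted with v = (-100376, -82992, 55830, -129243, 79576, 55887, 81563, -103742)):
  c_1 = (0)·(-100376) + (0)·(-82992) + 0·55830 + (-1)·(-129243) + (-1)·(79576) + 1·55887 + 0·81563 + (0)·(-103742) = 105554
  c_2 = (0)·(-100376) + (-1)·(-82992) + 0·55830 + (0)·(-129243) + 0·79576 + 0·55887 + 0·81563 + (0)·(-103742) = 82992
  c_3 = (-2)·(-100376) + (0)·(-82992) + 0·55830 + (0)·(-129243) + 0·79576 + 0·55887 + (-1)·(81563) + (0)·(-103742) = 119189
  c_4 = (0)·(-100376) + (0)·(-82992) + 0·55830 + (0)·(-129243) + 0·79576 + 0·55887 + 0·81563 + (-1)·(-103742) = 103742
  c_5 = (-2)·(-100376) + (0)·(-82992) + 0·55830 + (1)·(-129243) + 0·79576 + 0·55887 + 0·81563 + (0)·(-103742) = 71509
  c_6 = (0)·(-100376) + (0)·(-82992) + 1·55830 + (0)·(-129243) + 0·79576 + 1·55887 + 0·81563 + (0)·(-103742) = 111717
  c_7 = (0)·(-100376) + (0)·(-82992) + 1·55830 + (1)·(-129243) + 1·79576 + 1·55887 + 0·81563 + (0)·(-103742) = 62050
  c_8 = (-1)·(-100376) + (0)·(-82992) + 0·55830 + (0)·(-129243) + 0·79576 + 0·55887 + 0·81563 + (0)·(-103742) = 100376
Writing each c_i in base p = 11:
  c_1 = 105554 = 9·11^0 + 3·11^1 + 3·11^2 + 2·11^3 + 7·11^4
  c_2 = 82992 = 8·11^0 + 9·11^1 + 3·11^2 + 7·11^3 + 5·11^4
  c_3 = 119189 = 4·11^0 + 0·11^1 + 6·11^2 + 1·11^3 + 8·11^4
  c_4 = 103742 = 1·11^0 + 4·11^1 + 10·11^2 + 0·11^3 + 7·11^4
  c_5 = 71509 = 9·11^0 + 10·11^1 + 7·11^2 + 9·11^3 + 4·11^4
  c_6 = 111717 = 1·11^0 + 3·11^1 + 10·11^2 + 6·11^3 + 7·11^4
  c_7 = 62050 = 10·11^0 + 8·11^1 + 6·11^2 + 2·11^3 + 4·11^4
  c_8 = 100376 = 1·11^0 + 6·11^1 + 4·11^2 + 9·11^3 + 6·11^4
λ_0 = (9, 8, 4, 1, 9, 1, 10, 1)
λ_1 = (3, 9, 0, 4, 10, 3, 8, 6)
λ_2 = (3, 3, 6, 10, 7, 10, 6, 4)
λ_3 = (2, 7, 1, 0, 9, 6, 2, 9)
λ_4 = (7, 5, 8, 7, 4, 7, 4, 6)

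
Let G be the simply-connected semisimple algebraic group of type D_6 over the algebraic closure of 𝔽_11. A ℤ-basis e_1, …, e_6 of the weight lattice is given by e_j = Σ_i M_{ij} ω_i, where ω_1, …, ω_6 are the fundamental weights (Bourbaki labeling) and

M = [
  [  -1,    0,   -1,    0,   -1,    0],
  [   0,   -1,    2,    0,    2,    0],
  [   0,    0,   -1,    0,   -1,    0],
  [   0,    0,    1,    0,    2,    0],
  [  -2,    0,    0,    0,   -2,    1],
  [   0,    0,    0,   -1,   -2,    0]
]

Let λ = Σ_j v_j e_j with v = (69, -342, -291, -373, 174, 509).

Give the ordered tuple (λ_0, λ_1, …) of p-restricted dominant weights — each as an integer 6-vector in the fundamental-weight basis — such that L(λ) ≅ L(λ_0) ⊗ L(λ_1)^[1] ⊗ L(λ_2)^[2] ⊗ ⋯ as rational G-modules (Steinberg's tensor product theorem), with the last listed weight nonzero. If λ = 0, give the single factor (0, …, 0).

((4, 9, 7, 2, 1, 3), (4, 9, 10, 5, 2, 2))

In the fundamental-weight basis, λ has coordinates c = M·v (v = (69, -342, -291, -373, 174, 509)):
  c_1 = (-1)·(69) + (0)·(-342) + (-1)·(-291) + (0)·(-373) + (-1)·(174) + (0)·(509) = 48
  c_2 = (0)·(69) + (-1)·(-342) + (2)·(-291) + (0)·(-373) + (2)·(174) + (0)·(509) = 108
  c_3 = (0)·(69) + (0)·(-342) + (-1)·(-291) + (0)·(-373) + (-1)·(174) + (0)·(509) = 117
  c_4 = (0)·(69) + (0)·(-342) + (1)·(-291) + (0)·(-373) + (2)·(174) + (0)·(509) = 57
  c_5 = (-2)·(69) + (0)·(-342) + (0)·(-291) + (0)·(-373) + (-2)·(174) + (1)·(509) = 23
  c_6 = (0)·(69) + (0)·(-342) + (0)·(-291) + (-1)·(-373) + (-2)·(174) + (0)·(509) = 25
Expand coordinatewise in base 11:
  c_1 = 48 = 4·11^0 + 4·11^1
  c_2 = 108 = 9·11^0 + 9·11^1
  c_3 = 117 = 7·11^0 + 10·11^1
  c_4 = 57 = 2·11^0 + 5·11^1
  c_5 = 23 = 1·11^0 + 2·11^1
  c_6 = 25 = 3·11^0 + 2·11^1
p-restricted factor λ_0 = (4, 9, 7, 2, 1, 3)
p-restricted factor λ_1 = (4, 9, 10, 5, 2, 2)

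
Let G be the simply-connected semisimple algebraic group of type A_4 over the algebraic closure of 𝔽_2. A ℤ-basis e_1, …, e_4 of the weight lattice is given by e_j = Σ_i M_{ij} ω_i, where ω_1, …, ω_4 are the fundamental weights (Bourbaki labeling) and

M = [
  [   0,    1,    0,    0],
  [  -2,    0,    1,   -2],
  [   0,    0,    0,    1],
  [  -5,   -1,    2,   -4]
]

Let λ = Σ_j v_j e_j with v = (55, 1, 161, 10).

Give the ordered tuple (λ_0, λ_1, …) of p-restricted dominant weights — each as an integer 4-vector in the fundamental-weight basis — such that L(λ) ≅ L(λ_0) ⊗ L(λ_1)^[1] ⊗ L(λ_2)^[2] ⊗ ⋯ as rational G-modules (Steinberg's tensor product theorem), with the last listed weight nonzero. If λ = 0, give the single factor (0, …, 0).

In the fundamental-weight basis, λ has coordinates c = M·v (v = (55, 1, 161, 10)):
  c_1 = 0*55 + 1*1 + 0*161 + 0*10 = 1
  c_2 = -2*55 + 0*1 + 1*161 + -2*10 = 31
  c_3 = 0*55 + 0*1 + 0*161 + 1*10 = 10
  c_4 = -5*55 + -1*1 + 2*161 + -4*10 = 6
Expand coordinatewise in base 2:
  c_1 = 1 = 1·2^0
  c_2 = 31 = 1·2^0 + 1·2^1 + 1·2^2 + 1·2^3 + 1·2^4
  c_3 = 10 = 0·2^0 + 1·2^1 + 0·2^2 + 1·2^3
  c_4 = 6 = 0·2^0 + 1·2^1 + 1·2^2
Factor λ_0 = (1, 1, 0, 0)
Factor λ_1 = (0, 1, 1, 1)
Factor λ_2 = (0, 1, 0, 1)
Factor λ_3 = (0, 1, 1, 0)
Factor λ_4 = (0, 1, 0, 0)

((1, 1, 0, 0), (0, 1, 1, 1), (0, 1, 0, 1), (0, 1, 1, 0), (0, 1, 0, 0))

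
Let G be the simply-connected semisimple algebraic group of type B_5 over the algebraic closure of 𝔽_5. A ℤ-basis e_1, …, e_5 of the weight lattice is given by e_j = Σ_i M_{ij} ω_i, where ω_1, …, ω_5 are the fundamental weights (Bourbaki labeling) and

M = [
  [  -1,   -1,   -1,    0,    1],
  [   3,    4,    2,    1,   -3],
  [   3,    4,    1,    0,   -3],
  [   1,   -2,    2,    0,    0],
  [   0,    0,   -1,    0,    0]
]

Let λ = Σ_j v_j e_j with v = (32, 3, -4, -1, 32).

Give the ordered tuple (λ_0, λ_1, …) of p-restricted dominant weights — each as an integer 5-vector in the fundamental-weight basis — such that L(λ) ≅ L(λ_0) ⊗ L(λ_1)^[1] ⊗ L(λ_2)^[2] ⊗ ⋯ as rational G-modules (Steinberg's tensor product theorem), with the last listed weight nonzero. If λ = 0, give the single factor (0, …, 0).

((1, 3, 3, 3, 4), (0, 0, 1, 3, 0))

Converting to the ω-basis (c_i = row i of M dotted with v = (32, 3, -4, -1, 32)):
  c_1 = (-1)·(32) + (-1)·(3) + (-1)·(-4) + (0)·(-1) + 1·32 = 1
  c_2 = 3·32 + 4·3 + (2)·(-4) + (1)·(-1) + (-3)·(32) = 3
  c_3 = 3·32 + 4·3 + (1)·(-4) + (0)·(-1) + (-3)·(32) = 8
  c_4 = 1·32 + (-2)·(3) + (2)·(-4) + (0)·(-1) + 0·32 = 18
  c_5 = 0·32 + 0·3 + (-1)·(-4) + (0)·(-1) + 0·32 = 4
Expand coordinatewise in base 5:
  c_1 = 1 = 1·5^0
  c_2 = 3 = 3·5^0
  c_3 = 8 = 3·5^0 + 1·5^1
  c_4 = 18 = 3·5^0 + 3·5^1
  c_5 = 4 = 4·5^0
p-restricted factor λ_0 = (1, 3, 3, 3, 4)
p-restricted factor λ_1 = (0, 0, 1, 3, 0)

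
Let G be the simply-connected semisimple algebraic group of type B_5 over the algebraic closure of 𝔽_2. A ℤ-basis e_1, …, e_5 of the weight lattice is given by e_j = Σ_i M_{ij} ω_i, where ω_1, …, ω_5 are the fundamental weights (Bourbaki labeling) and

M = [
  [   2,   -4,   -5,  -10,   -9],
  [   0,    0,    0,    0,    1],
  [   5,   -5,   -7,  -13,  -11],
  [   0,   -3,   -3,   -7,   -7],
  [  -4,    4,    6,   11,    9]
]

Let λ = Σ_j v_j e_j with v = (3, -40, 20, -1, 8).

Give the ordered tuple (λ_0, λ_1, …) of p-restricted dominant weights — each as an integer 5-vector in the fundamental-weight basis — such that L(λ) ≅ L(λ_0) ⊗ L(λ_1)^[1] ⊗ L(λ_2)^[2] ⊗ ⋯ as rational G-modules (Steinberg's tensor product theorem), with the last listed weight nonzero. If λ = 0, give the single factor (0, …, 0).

Change of basis e → ω: c = M·v where v = (3, -40, 20, -1, 8):
  c_1 = 2*3 + -4*-40 + -5*20 + -10*-1 + -9*8 = 4
  c_2 = 0*3 + 0*-40 + 0*20 + 0*-1 + 1*8 = 8
  c_3 = 5*3 + -5*-40 + -7*20 + -13*-1 + -11*8 = 0
  c_4 = 0*3 + -3*-40 + -3*20 + -7*-1 + -7*8 = 11
  c_5 = -4*3 + 4*-40 + 6*20 + 11*-1 + 9*8 = 9
Base-2 expansion of each c_i:
  c_1 = 4 = 0·2^0 + 0·2^1 + 1·2^2
  c_2 = 8 = 0·2^0 + 0·2^1 + 0·2^2 + 1·2^3
  c_3 = 0
  c_4 = 11 = 1·2^0 + 1·2^1 + 0·2^2 + 1·2^3
  c_5 = 9 = 1·2^0 + 0·2^1 + 0·2^2 + 1·2^3
Factor λ_0 = (0, 0, 0, 1, 1)
Factor λ_1 = (0, 0, 0, 1, 0)
Factor λ_2 = (1, 0, 0, 0, 0)
Factor λ_3 = (0, 1, 0, 1, 1)

((0, 0, 0, 1, 1), (0, 0, 0, 1, 0), (1, 0, 0, 0, 0), (0, 1, 0, 1, 1))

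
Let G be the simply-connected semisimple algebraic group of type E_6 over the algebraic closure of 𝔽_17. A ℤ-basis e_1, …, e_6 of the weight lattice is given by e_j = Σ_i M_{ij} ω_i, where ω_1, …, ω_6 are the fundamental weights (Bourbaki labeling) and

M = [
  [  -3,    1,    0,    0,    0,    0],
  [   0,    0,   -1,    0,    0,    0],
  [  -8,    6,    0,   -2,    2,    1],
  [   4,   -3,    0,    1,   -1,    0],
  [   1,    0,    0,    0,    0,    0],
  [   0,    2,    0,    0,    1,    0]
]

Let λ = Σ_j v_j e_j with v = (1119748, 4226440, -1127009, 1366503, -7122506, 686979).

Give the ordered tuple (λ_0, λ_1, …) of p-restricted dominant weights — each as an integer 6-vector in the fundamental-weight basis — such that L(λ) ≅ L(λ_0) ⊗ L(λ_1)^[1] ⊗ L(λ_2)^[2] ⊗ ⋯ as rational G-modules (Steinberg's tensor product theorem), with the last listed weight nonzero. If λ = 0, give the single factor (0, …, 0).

((9, 11, 1, 4, 9, 5), (11, 11, 5, 15, 9, 6), (8, 6, 5, 12, 15, 13), (6, 8, 5, 7, 6, 15), (10, 13, 1, 3, 13, 15))

Change of basis e → ω: c = M·v where v = (1119748, 4226440, -1127009, 1366503, -7122506, 686979):
  c_1 = (-3)·(1119748) + (1)·(4226440) + (0)·(-1127009) + (0)·(1366503) + (0)·(-7122506) + (0)·(686979) = 867196
  c_2 = (0)·(1119748) + (0)·(4226440) + (-1)·(-1127009) + (0)·(1366503) + (0)·(-7122506) + (0)·(686979) = 1127009
  c_3 = (-8)·(1119748) + (6)·(4226440) + (0)·(-1127009) + (-2)·(1366503) + (2)·(-7122506) + (1)·(686979) = 109617
  c_4 = (4)·(1119748) + (-3)·(4226440) + (0)·(-1127009) + (1)·(1366503) + (-1)·(-7122506) + (0)·(686979) = 288681
  c_5 = (1)·(1119748) + (0)·(4226440) + (0)·(-1127009) + (0)·(1366503) + (0)·(-7122506) + (0)·(686979) = 1119748
  c_6 = (0)·(1119748) + (2)·(4226440) + (0)·(-1127009) + (0)·(1366503) + (1)·(-7122506) + (0)·(686979) = 1330374
Base-17 expansion of each c_i:
  c_1 = 867196 = 9·17^0 + 11·17^1 + 8·17^2 + 6·17^3 + 10·17^4
  c_2 = 1127009 = 11·17^0 + 11·17^1 + 6·17^2 + 8·17^3 + 13·17^4
  c_3 = 109617 = 1·17^0 + 5·17^1 + 5·17^2 + 5·17^3 + 1·17^4
  c_4 = 288681 = 4·17^0 + 15·17^1 + 12·17^2 + 7·17^3 + 3·17^4
  c_5 = 1119748 = 9·17^0 + 9·17^1 + 15·17^2 + 6·17^3 + 13·17^4
  c_6 = 1330374 = 5·17^0 + 6·17^1 + 13·17^2 + 15·17^3 + 15·17^4
Factor λ_0 = (9, 11, 1, 4, 9, 5)
Factor λ_1 = (11, 11, 5, 15, 9, 6)
Factor λ_2 = (8, 6, 5, 12, 15, 13)
Factor λ_3 = (6, 8, 5, 7, 6, 15)
Factor λ_4 = (10, 13, 1, 3, 13, 15)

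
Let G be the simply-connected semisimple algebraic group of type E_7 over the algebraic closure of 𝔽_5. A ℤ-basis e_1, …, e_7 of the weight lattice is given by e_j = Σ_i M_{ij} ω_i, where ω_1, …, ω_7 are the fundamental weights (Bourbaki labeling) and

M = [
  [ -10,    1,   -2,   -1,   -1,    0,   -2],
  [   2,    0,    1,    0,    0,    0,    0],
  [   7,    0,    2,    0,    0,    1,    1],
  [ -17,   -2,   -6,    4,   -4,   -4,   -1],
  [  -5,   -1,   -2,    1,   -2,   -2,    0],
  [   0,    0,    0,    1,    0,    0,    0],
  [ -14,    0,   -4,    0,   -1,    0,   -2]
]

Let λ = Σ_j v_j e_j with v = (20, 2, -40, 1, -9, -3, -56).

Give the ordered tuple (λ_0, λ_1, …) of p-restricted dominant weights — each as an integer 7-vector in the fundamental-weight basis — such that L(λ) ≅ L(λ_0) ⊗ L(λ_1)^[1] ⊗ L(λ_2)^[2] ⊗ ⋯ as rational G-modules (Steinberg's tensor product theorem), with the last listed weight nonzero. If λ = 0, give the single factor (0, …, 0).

ω-coordinates c = M·v, v = (20, 2, -40, 1, -9, -3, -56):
  c_1 = (-10)·(20) + (1)·(2) + (-2)·(-40) + (-1)·(1) + (-1)·(-9) + (0)·(-3) + (-2)·(-56) = 2
  c_2 = (2)·(20) + (0)·(2) + (1)·(-40) + (0)·(1) + (0)·(-9) + (0)·(-3) + (0)·(-56) = 0
  c_3 = (7)·(20) + (0)·(2) + (2)·(-40) + (0)·(1) + (0)·(-9) + (1)·(-3) + (1)·(-56) = 1
  c_4 = (-17)·(20) + (-2)·(2) + (-6)·(-40) + (4)·(1) + (-4)·(-9) + (-4)·(-3) + (-1)·(-56) = 4
  c_5 = (-5)·(20) + (-1)·(2) + (-2)·(-40) + (1)·(1) + (-2)·(-9) + (-2)·(-3) + (0)·(-56) = 3
  c_6 = (0)·(20) + (0)·(2) + (0)·(-40) + (1)·(1) + (0)·(-9) + (0)·(-3) + (0)·(-56) = 1
  c_7 = (-14)·(20) + (0)·(2) + (-4)·(-40) + (0)·(1) + (-1)·(-9) + (0)·(-3) + (-2)·(-56) = 1
Writing each c_i in base p = 5:
  c_1 = 2 = 2·5^0
  c_2 = 0
  c_3 = 1 = 1·5^0
  c_4 = 4 = 4·5^0
  c_5 = 3 = 3·5^0
  c_6 = 1 = 1·5^0
  c_7 = 1 = 1·5^0
Factor λ_0 = (2, 0, 1, 4, 3, 1, 1)

((2, 0, 1, 4, 3, 1, 1),)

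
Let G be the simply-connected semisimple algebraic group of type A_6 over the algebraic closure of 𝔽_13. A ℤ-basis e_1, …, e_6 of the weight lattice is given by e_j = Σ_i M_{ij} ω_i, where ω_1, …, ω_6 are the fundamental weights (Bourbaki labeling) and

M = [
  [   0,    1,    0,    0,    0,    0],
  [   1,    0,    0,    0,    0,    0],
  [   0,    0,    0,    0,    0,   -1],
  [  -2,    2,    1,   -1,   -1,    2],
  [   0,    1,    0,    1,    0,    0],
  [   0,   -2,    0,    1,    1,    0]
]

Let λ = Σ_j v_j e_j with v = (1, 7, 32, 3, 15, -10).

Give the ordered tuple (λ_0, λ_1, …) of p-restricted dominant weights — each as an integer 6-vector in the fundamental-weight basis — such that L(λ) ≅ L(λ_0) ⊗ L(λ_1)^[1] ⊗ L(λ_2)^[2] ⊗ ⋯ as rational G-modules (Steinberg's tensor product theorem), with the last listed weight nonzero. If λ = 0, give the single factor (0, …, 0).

((7, 1, 10, 6, 10, 4),)

In the fundamental-weight basis, λ has coordinates c = M·v (v = (1, 7, 32, 3, 15, -10)):
  c_1 = 0*1 + 1*7 + 0*32 + 0*3 + 0*15 + 0*-10 = 7
  c_2 = 1*1 + 0*7 + 0*32 + 0*3 + 0*15 + 0*-10 = 1
  c_3 = 0*1 + 0*7 + 0*32 + 0*3 + 0*15 + -1*-10 = 10
  c_4 = -2*1 + 2*7 + 1*32 + -1*3 + -1*15 + 2*-10 = 6
  c_5 = 0*1 + 1*7 + 0*32 + 1*3 + 0*15 + 0*-10 = 10
  c_6 = 0*1 + -2*7 + 0*32 + 1*3 + 1*15 + 0*-10 = 4
p = 13; digits c_i = Σ_j d_{ij}·13^j, 0 ≤ d_{ij} < 13:
  c_1 = 7 = 7·13^0
  c_2 = 1 = 1·13^0
  c_3 = 10 = 10·13^0
  c_4 = 6 = 6·13^0
  c_5 = 10 = 10·13^0
  c_6 = 4 = 4·13^0
Factor λ_0 = (7, 1, 10, 6, 10, 4)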